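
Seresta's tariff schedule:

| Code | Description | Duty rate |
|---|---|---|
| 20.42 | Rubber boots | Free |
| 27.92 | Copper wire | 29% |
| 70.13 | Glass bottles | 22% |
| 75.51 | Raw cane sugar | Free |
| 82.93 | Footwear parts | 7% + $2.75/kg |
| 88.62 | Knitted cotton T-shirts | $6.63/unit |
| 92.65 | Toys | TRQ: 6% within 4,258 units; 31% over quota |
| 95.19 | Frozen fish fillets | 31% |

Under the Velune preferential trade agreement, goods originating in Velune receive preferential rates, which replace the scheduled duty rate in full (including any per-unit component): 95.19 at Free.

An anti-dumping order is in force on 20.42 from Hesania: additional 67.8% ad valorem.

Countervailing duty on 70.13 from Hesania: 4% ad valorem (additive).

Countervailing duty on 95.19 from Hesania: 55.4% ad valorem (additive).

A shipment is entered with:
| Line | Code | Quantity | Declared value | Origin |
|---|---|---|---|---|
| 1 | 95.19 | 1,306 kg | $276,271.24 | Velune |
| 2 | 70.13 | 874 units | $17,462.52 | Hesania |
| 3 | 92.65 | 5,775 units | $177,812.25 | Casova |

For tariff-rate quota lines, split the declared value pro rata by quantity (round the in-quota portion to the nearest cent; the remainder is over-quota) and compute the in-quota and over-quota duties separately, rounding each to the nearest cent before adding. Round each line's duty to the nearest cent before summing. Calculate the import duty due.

Line 1 (95.19, Velune, 1,306 kg, $276,271.24):
Base rate for 95.19 is 31%.
Origin Velune qualifies under the Seresta–Velune agreement and 95.19 is covered: preferential rate Free applies instead.
The additional-duty order on 95.19 targets Hesania, not Velune; it does not apply.
Duty = $276,271.24 × 0% = $0.00.
Line 2 (70.13, Hesania, 874 units, $17,462.52):
Base rate for 70.13 is 22%.
Additional duty on 70.13 from Hesania: +4%. Applied ad valorem rate: 22% + 4% = 26%.
Duty = $17,462.52 × 26% = $4,540.26.
Line 3 (92.65, Casova, 5,775 units, $177,812.25):
Code 92.65 is under a tariff-rate quota (threshold 4,258 units). In-quota: 4,258 units at 6%; over-quota: 1,517 units at 31%.
Pro-rata value split: in-quota = $177,812.25 × 4,258/5,775 = $131,103.82; over-quota = $177,812.25 − $131,103.82 = $46,708.43.
In-quota duty = $131,103.82 × 6% = $7,866.23. Over-quota duty = $46,708.43 × 31% = $14,479.61.
Line duty = $7,866.23 + $14,479.61 = $22,345.84.
Total = $0.00 + $4,540.26 + $22,345.84 = $26,886.10.

$26,886.10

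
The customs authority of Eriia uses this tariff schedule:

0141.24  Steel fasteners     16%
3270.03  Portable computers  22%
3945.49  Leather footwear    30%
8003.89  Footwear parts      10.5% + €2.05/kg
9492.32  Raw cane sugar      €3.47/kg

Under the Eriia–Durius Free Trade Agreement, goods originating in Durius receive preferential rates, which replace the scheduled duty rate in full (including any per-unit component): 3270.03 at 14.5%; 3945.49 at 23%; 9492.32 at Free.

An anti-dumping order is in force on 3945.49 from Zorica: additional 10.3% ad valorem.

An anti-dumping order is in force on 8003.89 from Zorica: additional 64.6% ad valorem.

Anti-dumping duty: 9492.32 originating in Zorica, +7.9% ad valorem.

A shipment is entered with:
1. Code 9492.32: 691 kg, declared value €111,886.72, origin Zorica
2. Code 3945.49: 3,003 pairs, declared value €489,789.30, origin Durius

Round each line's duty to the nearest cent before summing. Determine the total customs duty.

Line 1 (9492.32, Zorica, 691 kg, €111,886.72):
Base rate for 9492.32 is €3.47/kg.
9492.32 has an FTA preferential rate, but origin Zorica is not Durius; base rate stands.
Additional duty on 9492.32 from Zorica: +7.9% ad valorem. Applied ad valorem rate = 7.9%.
Duty = €111,886.72 × 7.9% + 691 × €3.47 = €11,236.82.
Line 2 (3945.49, Durius, 3,003 pairs, €489,789.30):
Base rate for 3945.49 is 30%.
Origin Durius qualifies under the Eriia–Durius agreement and 3945.49 is covered: preferential rate 23% applies instead.
The additional-duty order on 3945.49 targets Zorica, not Durius; it does not apply.
Duty = €489,789.30 × 23% = €112,651.54.
Total = €11,236.82 + €112,651.54 = €123,888.36.

€123,888.36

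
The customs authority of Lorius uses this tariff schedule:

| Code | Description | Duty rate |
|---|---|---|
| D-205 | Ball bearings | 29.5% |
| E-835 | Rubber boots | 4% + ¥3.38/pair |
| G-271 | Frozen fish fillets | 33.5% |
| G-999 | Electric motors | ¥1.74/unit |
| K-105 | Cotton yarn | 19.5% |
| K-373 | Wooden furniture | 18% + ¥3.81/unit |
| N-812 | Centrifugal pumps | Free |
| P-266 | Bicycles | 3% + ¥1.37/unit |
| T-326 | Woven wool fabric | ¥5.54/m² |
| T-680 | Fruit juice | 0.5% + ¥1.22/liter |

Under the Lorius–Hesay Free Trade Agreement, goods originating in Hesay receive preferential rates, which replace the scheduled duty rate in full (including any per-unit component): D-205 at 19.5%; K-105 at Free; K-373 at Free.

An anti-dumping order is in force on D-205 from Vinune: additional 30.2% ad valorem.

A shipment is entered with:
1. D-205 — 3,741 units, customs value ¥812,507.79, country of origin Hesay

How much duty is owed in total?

Line 1 (D-205, Hesay, 3,741 units, ¥812,507.79):
Base rate for D-205 is 29.5%.
Origin Hesay qualifies under the Lorius–Hesay agreement and D-205 is covered: preferential rate 19.5% applies instead.
The additional-duty order on D-205 targets Vinune, not Hesay; it does not apply.
Duty = ¥812,507.79 × 19.5% = ¥158,439.02.

¥158,439.02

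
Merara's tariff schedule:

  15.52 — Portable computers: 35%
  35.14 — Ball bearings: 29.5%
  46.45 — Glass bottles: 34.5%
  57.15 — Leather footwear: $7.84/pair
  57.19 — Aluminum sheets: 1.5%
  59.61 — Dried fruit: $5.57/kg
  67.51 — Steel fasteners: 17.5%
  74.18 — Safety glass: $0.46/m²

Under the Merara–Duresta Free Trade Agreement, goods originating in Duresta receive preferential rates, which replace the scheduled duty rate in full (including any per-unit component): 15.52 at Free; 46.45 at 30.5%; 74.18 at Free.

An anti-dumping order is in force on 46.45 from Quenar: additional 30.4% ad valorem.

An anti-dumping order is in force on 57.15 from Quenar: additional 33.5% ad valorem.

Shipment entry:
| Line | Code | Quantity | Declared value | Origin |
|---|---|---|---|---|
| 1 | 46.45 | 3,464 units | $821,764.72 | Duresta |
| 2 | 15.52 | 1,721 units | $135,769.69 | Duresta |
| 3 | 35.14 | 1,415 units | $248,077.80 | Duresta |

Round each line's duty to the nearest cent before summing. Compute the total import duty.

$323,821.19

Line 1 (46.45, Duresta, 3,464 units, $821,764.72):
Base rate for 46.45 is 34.5%.
Origin Duresta qualifies under the Merara–Duresta agreement and 46.45 is covered: preferential rate 30.5% applies instead.
The additional-duty order on 46.45 targets Quenar, not Duresta; it does not apply.
Duty = $821,764.72 × 30.5% = $250,638.24.
Line 2 (15.52, Duresta, 1,721 units, $135,769.69):
Base rate for 15.52 is 35%.
Origin Duresta qualifies under the Merara–Duresta agreement and 15.52 is covered: preferential rate Free applies instead.
Duty = $135,769.69 × 0% = $0.00.
Line 3 (35.14, Duresta, 1,415 units, $248,077.80):
Base rate for 35.14 is 29.5%.
Origin Duresta is the FTA partner but 35.14 is not on the preference list; base rate stands.
Duty = $248,077.80 × 29.5% = $73,182.95.
Total = $250,638.24 + $0.00 + $73,182.95 = $323,821.19.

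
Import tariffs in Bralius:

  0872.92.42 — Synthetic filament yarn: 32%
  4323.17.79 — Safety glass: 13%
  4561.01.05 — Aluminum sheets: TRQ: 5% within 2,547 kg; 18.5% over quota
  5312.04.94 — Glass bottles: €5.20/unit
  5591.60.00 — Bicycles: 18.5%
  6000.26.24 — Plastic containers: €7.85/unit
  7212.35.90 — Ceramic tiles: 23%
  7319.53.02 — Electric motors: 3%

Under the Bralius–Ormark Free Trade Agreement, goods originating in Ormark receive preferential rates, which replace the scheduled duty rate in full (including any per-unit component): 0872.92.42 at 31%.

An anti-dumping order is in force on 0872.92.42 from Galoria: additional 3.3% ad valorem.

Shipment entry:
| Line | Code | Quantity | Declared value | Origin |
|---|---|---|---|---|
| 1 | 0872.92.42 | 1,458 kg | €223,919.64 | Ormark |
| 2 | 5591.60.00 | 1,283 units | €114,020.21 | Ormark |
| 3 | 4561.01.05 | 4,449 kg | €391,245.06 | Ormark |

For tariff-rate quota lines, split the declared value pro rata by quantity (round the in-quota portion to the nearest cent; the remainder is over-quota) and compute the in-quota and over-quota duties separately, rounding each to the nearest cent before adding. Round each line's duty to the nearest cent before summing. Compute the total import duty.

Line 1 (0872.92.42, Ormark, 1,458 kg, €223,919.64):
Base rate for 0872.92.42 is 32%.
Origin Ormark qualifies under the Bralius–Ormark agreement and 0872.92.42 is covered: preferential rate 31% applies instead.
The additional-duty order on 0872.92.42 targets Galoria, not Ormark; it does not apply.
Duty = €223,919.64 × 31% = €69,415.09.
Line 2 (5591.60.00, Ormark, 1,283 units, €114,020.21):
Base rate for 5591.60.00 is 18.5%.
Origin Ormark is the FTA partner but 5591.60.00 is not on the preference list; base rate stands.
Duty = €114,020.21 × 18.5% = €21,093.74.
Line 3 (4561.01.05, Ormark, 4,449 kg, €391,245.06):
Code 4561.01.05 is under a tariff-rate quota (threshold 2,547 kg). In-quota: 2,547 kg at 5%; over-quota: 1,902 kg at 18.5%.
Pro-rata value split: in-quota = €391,245.06 × 2,547/4,449 = €223,983.18; over-quota = €391,245.06 − €223,983.18 = €167,261.88.
In-quota duty = €223,983.18 × 5% = €11,199.16. Over-quota duty = €167,261.88 × 18.5% = €30,943.45.
Line duty = €11,199.16 + €30,943.45 = €42,142.61.
Total = €69,415.09 + €21,093.74 + €42,142.61 = €132,651.44.

€132,651.44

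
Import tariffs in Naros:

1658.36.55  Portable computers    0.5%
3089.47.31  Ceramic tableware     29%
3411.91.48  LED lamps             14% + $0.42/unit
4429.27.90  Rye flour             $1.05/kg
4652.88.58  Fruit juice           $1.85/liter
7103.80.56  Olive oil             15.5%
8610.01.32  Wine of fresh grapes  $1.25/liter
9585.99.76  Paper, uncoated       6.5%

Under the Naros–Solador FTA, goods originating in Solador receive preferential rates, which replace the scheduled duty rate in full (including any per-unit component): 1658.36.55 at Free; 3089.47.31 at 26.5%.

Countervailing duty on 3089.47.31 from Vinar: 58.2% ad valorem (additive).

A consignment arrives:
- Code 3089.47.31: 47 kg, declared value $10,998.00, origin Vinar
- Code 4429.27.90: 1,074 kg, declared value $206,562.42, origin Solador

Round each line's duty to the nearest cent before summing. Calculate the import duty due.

Line 1 (3089.47.31, Vinar, 47 kg, $10,998.00):
Base rate for 3089.47.31 is 29%.
3089.47.31 has an FTA preferential rate, but origin Vinar is not Solador; base rate stands.
Additional duty on 3089.47.31 from Vinar: +58.2%. Applied ad valorem rate: 29% + 58.2% = 87.2%.
Duty = $10,998.00 × 87.2% = $9,590.26.
Line 2 (4429.27.90, Solador, 1,074 kg, $206,562.42):
Base rate for 4429.27.90 is $1.05/kg.
Origin Solador is the FTA partner but 4429.27.90 is not on the preference list; base rate stands.
Duty = 1,074 × $1.05 = $1,127.70.
Total = $9,590.26 + $1,127.70 = $10,717.96.

$10,717.96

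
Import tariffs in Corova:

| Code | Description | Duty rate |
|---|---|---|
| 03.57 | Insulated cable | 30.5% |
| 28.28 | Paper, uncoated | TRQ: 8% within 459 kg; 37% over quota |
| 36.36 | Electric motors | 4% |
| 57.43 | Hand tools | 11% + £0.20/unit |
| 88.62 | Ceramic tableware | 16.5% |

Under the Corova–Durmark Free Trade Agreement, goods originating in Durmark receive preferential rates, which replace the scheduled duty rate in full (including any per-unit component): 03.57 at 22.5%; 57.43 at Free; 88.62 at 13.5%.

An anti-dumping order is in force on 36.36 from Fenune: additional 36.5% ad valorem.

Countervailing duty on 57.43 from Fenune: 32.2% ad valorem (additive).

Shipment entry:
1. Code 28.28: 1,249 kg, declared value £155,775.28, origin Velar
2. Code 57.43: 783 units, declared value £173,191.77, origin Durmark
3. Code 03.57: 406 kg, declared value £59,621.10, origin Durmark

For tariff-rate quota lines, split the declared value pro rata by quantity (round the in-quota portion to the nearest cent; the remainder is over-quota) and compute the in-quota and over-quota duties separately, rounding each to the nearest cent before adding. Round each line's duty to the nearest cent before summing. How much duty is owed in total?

£54,450.13

Line 1 (28.28, Velar, 1,249 kg, £155,775.28):
Code 28.28 is under a tariff-rate quota (threshold 459 kg). In-quota: 459 kg at 8%; over-quota: 790 kg at 37%.
Pro-rata value split: in-quota = £155,775.28 × 459/1,249 = £57,246.48; over-quota = £155,775.28 − £57,246.48 = £98,528.80.
In-quota duty = £57,246.48 × 8% = £4,579.72. Over-quota duty = £98,528.80 × 37% = £36,455.66.
Line duty = £4,579.72 + £36,455.66 = £41,035.38.
Line 2 (57.43, Durmark, 783 units, £173,191.77):
Base rate for 57.43 is 11% + £0.20/unit.
Origin Durmark qualifies under the Corova–Durmark agreement and 57.43 is covered: preferential rate Free applies instead.
The additional-duty order on 57.43 targets Fenune, not Durmark; it does not apply.
Duty = £173,191.77 × 0% = £0.00.
Line 3 (03.57, Durmark, 406 kg, £59,621.10):
Base rate for 03.57 is 30.5%.
Origin Durmark qualifies under the Corova–Durmark agreement and 03.57 is covered: preferential rate 22.5% applies instead.
Duty = £59,621.10 × 22.5% = £13,414.75.
Total = £41,035.38 + £0.00 + £13,414.75 = £54,450.13.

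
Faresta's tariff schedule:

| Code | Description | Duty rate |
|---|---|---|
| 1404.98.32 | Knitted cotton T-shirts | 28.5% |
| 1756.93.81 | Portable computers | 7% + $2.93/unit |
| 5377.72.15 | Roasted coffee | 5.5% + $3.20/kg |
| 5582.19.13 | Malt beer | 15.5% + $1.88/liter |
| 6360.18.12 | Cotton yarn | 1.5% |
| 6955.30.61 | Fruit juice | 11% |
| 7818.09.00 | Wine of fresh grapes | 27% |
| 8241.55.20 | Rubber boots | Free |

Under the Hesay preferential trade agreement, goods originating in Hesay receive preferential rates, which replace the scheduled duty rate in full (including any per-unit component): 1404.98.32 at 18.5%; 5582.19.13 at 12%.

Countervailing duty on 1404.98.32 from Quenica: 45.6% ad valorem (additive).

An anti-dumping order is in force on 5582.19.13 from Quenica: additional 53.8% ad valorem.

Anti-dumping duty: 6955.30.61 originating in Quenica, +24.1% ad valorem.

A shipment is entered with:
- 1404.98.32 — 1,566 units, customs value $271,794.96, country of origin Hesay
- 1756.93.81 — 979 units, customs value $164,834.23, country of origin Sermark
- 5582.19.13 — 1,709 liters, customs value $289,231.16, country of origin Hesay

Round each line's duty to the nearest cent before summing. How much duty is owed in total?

$99,396.68

Line 1 (1404.98.32, Hesay, 1,566 units, $271,794.96):
Base rate for 1404.98.32 is 28.5%.
Origin Hesay qualifies under the Faresta–Hesay agreement and 1404.98.32 is covered: preferential rate 18.5% applies instead.
The additional-duty order on 1404.98.32 targets Quenica, not Hesay; it does not apply.
Duty = $271,794.96 × 18.5% = $50,282.07.
Line 2 (1756.93.81, Sermark, 979 units, $164,834.23):
Base rate for 1756.93.81 is 7% + $2.93/unit.
Duty = $164,834.23 × 7% + 979 × $2.93 = $14,406.87.
Line 3 (5582.19.13, Hesay, 1,709 liters, $289,231.16):
Base rate for 5582.19.13 is 15.5% + $1.88/liter.
Origin Hesay qualifies under the Faresta–Hesay agreement and 5582.19.13 is covered: preferential rate 12% applies instead.
The additional-duty order on 5582.19.13 targets Quenica, not Hesay; it does not apply.
Duty = $289,231.16 × 12% = $34,707.74.
Total = $50,282.07 + $14,406.87 + $34,707.74 = $99,396.68.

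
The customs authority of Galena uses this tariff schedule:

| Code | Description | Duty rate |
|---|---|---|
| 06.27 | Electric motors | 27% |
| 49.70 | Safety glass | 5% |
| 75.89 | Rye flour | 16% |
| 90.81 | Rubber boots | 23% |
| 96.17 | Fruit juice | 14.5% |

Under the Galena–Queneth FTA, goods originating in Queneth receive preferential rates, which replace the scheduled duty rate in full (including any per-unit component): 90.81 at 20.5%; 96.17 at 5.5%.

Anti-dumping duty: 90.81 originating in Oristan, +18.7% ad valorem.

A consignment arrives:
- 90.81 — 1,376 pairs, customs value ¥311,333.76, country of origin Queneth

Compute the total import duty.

¥63,823.42

Line 1 (90.81, Queneth, 1,376 pairs, ¥311,333.76):
Base rate for 90.81 is 23%.
Origin Queneth qualifies under the Galena–Queneth agreement and 90.81 is covered: preferential rate 20.5% applies instead.
The additional-duty order on 90.81 targets Oristan, not Queneth; it does not apply.
Duty = ¥311,333.76 × 20.5% = ¥63,823.42.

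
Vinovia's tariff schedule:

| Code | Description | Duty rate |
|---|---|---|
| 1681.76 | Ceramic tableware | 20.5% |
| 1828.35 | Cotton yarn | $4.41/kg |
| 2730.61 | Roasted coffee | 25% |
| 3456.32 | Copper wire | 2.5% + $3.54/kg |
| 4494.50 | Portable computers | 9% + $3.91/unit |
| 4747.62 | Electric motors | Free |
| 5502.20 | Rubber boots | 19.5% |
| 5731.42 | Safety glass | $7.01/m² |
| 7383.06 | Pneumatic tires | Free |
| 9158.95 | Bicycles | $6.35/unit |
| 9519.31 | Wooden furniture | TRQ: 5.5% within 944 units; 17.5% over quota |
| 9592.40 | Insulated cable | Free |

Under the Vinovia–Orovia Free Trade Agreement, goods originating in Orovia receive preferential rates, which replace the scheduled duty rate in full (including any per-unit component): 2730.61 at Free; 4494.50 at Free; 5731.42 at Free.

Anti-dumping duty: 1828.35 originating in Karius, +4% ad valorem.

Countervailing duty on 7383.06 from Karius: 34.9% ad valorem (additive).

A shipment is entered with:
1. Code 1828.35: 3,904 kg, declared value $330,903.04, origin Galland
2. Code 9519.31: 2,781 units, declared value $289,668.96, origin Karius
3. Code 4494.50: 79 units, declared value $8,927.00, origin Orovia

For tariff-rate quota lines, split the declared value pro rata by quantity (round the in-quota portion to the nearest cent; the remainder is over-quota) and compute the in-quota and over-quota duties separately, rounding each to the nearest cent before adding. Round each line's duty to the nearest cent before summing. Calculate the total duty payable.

$56,109.47

Line 1 (1828.35, Galland, 3,904 kg, $330,903.04):
Base rate for 1828.35 is $4.41/kg.
The additional-duty order on 1828.35 targets Karius, not Galland; it does not apply.
Duty = 3,904 × $4.41 = $17,216.64.
Line 2 (9519.31, Karius, 2,781 units, $289,668.96):
Code 9519.31 is under a tariff-rate quota (threshold 944 units). In-quota: 944 units at 5.5%; over-quota: 1,837 units at 17.5%.
Pro-rata value split: in-quota = $289,668.96 × 944/2,781 = $98,327.04; over-quota = $289,668.96 − $98,327.04 = $191,341.92.
In-quota duty = $98,327.04 × 5.5% = $5,407.99. Over-quota duty = $191,341.92 × 17.5% = $33,484.84.
Line duty = $5,407.99 + $33,484.84 = $38,892.83.
Line 3 (4494.50, Orovia, 79 units, $8,927.00):
Base rate for 4494.50 is 9% + $3.91/unit.
Origin Orovia qualifies under the Vinovia–Orovia agreement and 4494.50 is covered: preferential rate Free applies instead.
Duty = $8,927.00 × 0% = $0.00.
Total = $17,216.64 + $38,892.83 + $0.00 = $56,109.47.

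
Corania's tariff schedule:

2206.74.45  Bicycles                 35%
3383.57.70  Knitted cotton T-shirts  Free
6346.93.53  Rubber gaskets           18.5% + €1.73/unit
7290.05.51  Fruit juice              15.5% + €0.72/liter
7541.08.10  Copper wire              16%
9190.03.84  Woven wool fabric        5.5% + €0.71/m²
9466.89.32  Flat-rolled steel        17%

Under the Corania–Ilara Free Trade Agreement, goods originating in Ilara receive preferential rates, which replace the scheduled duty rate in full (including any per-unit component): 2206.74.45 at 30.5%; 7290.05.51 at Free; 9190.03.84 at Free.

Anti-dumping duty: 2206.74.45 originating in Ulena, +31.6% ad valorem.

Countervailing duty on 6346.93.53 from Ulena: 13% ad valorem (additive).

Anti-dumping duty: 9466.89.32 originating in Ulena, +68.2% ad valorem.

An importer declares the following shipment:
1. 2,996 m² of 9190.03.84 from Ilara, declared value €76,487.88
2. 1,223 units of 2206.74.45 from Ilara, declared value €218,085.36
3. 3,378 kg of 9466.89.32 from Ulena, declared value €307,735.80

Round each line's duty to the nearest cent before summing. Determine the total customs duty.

€328,706.93

Line 1 (9190.03.84, Ilara, 2,996 m², €76,487.88):
Base rate for 9190.03.84 is 5.5% + €0.71/m².
Origin Ilara qualifies under the Corania–Ilara agreement and 9190.03.84 is covered: preferential rate Free applies instead.
Duty = €76,487.88 × 0% = €0.00.
Line 2 (2206.74.45, Ilara, 1,223 units, €218,085.36):
Base rate for 2206.74.45 is 35%.
Origin Ilara qualifies under the Corania–Ilara agreement and 2206.74.45 is covered: preferential rate 30.5% applies instead.
The additional-duty order on 2206.74.45 targets Ulena, not Ilara; it does not apply.
Duty = €218,085.36 × 30.5% = €66,516.03.
Line 3 (9466.89.32, Ulena, 3,378 kg, €307,735.80):
Base rate for 9466.89.32 is 17%.
Additional duty on 9466.89.32 from Ulena: +68.2%. Applied ad valorem rate: 17% + 68.2% = 85.2%.
Duty = €307,735.80 × 85.2% = €262,190.90.
Total = €0.00 + €66,516.03 + €262,190.90 = €328,706.93.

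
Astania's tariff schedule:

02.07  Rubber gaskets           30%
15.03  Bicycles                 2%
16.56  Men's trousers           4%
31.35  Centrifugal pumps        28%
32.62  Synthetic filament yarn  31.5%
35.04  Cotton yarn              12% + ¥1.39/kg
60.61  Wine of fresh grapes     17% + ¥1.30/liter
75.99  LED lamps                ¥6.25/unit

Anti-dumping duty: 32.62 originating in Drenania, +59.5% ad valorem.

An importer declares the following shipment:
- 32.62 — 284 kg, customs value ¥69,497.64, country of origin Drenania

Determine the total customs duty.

Line 1 (32.62, Drenania, 284 kg, ¥69,497.64):
Base rate for 32.62 is 31.5%.
Additional duty on 32.62 from Drenania: +59.5%. Applied ad valorem rate: 31.5% + 59.5% = 91%.
Duty = ¥69,497.64 × 91% = ¥63,242.85.

¥63,242.85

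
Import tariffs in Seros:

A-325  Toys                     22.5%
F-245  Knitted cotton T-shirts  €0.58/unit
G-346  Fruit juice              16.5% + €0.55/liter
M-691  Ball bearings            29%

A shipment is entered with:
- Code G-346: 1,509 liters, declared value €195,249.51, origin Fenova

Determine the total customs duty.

€33,046.12

Line 1 (G-346, Fenova, 1,509 liters, €195,249.51):
Base rate for G-346 is 16.5% + €0.55/liter.
Duty = €195,249.51 × 16.5% + 1,509 × €0.55 = €33,046.12.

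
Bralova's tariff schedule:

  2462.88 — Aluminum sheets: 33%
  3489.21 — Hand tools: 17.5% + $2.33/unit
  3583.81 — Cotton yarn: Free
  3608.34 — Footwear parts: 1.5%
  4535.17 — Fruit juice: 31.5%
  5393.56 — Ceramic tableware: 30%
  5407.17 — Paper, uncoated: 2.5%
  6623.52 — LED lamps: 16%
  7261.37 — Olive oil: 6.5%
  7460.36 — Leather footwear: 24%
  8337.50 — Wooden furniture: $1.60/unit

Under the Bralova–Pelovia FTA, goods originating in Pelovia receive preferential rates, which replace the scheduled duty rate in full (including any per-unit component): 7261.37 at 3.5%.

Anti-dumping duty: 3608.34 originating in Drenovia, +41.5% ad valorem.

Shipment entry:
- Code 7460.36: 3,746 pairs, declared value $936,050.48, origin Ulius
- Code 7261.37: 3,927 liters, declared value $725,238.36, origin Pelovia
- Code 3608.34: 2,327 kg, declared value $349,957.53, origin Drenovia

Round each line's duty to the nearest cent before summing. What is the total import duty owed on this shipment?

$400,517.20

Line 1 (7460.36, Ulius, 3,746 pairs, $936,050.48):
Base rate for 7460.36 is 24%.
Duty = $936,050.48 × 24% = $224,652.12.
Line 2 (7261.37, Pelovia, 3,927 liters, $725,238.36):
Base rate for 7261.37 is 6.5%.
Origin Pelovia qualifies under the Bralova–Pelovia agreement and 7261.37 is covered: preferential rate 3.5% applies instead.
Duty = $725,238.36 × 3.5% = $25,383.34.
Line 3 (3608.34, Drenovia, 2,327 kg, $349,957.53):
Base rate for 3608.34 is 1.5%.
Additional duty on 3608.34 from Drenovia: +41.5%. Applied ad valorem rate: 1.5% + 41.5% = 43%.
Duty = $349,957.53 × 43% = $150,481.74.
Total = $224,652.12 + $25,383.34 + $150,481.74 = $400,517.20.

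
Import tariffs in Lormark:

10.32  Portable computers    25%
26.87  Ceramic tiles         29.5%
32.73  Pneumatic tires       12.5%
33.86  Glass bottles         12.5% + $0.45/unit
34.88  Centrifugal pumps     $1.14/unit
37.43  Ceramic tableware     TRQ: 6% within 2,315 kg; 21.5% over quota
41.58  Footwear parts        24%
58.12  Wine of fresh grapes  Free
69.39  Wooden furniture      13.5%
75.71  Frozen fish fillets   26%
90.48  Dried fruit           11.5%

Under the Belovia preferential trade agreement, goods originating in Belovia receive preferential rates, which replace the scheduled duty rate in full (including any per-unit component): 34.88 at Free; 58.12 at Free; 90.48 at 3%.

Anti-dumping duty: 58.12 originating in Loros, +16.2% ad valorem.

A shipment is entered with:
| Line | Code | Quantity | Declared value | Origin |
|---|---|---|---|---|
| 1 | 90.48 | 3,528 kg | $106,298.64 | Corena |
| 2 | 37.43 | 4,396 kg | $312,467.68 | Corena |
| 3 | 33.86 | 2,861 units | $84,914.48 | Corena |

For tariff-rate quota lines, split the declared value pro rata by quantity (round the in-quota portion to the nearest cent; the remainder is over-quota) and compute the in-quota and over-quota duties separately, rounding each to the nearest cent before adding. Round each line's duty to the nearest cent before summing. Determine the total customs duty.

Line 1 (90.48, Corena, 3,528 kg, $106,298.64):
Base rate for 90.48 is 11.5%.
90.48 has an FTA preferential rate, but origin Corena is not Belovia; base rate stands.
Duty = $106,298.64 × 11.5% = $12,224.34.
Line 2 (37.43, Corena, 4,396 kg, $312,467.68):
Code 37.43 is under a tariff-rate quota (threshold 2,315 kg). In-quota: 2,315 kg at 6%; over-quota: 2,081 kg at 21.5%.
Pro-rata value split: in-quota = $312,467.68 × 2,315/4,396 = $164,550.20; over-quota = $312,467.68 − $164,550.20 = $147,917.48.
In-quota duty = $164,550.20 × 6% = $9,873.01. Over-quota duty = $147,917.48 × 21.5% = $31,802.26.
Line duty = $9,873.01 + $31,802.26 = $41,675.27.
Line 3 (33.86, Corena, 2,861 units, $84,914.48):
Base rate for 33.86 is 12.5% + $0.45/unit.
Duty = $84,914.48 × 12.5% + 2,861 × $0.45 = $11,901.76.
Total = $12,224.34 + $41,675.27 + $11,901.76 = $65,801.37.

$65,801.37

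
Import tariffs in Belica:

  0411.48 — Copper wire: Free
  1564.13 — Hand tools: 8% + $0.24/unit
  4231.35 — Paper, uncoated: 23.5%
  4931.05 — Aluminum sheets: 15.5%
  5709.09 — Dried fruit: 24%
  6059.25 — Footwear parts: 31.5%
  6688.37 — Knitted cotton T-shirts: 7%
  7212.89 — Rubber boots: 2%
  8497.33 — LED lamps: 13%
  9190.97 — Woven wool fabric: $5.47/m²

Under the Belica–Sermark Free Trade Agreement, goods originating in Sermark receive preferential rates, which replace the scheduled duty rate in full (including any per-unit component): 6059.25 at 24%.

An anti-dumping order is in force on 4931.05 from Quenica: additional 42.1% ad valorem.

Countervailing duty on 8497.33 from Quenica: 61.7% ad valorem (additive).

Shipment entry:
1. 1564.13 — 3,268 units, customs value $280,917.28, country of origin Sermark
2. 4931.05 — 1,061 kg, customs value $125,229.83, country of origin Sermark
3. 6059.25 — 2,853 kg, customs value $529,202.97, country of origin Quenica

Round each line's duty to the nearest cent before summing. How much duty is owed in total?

Line 1 (1564.13, Sermark, 3,268 units, $280,917.28):
Base rate for 1564.13 is 8% + $0.24/unit.
Origin Sermark is the FTA partner but 1564.13 is not on the preference list; base rate stands.
Duty = $280,917.28 × 8% + 3,268 × $0.24 = $23,257.70.
Line 2 (4931.05, Sermark, 1,061 kg, $125,229.83):
Base rate for 4931.05 is 15.5%.
Origin Sermark is the FTA partner but 4931.05 is not on the preference list; base rate stands.
The additional-duty order on 4931.05 targets Quenica, not Sermark; it does not apply.
Duty = $125,229.83 × 15.5% = $19,410.62.
Line 3 (6059.25, Quenica, 2,853 kg, $529,202.97):
Base rate for 6059.25 is 31.5%.
6059.25 has an FTA preferential rate, but origin Quenica is not Sermark; base rate stands.
Duty = $529,202.97 × 31.5% = $166,698.94.
Total = $23,257.70 + $19,410.62 + $166,698.94 = $209,367.26.

$209,367.26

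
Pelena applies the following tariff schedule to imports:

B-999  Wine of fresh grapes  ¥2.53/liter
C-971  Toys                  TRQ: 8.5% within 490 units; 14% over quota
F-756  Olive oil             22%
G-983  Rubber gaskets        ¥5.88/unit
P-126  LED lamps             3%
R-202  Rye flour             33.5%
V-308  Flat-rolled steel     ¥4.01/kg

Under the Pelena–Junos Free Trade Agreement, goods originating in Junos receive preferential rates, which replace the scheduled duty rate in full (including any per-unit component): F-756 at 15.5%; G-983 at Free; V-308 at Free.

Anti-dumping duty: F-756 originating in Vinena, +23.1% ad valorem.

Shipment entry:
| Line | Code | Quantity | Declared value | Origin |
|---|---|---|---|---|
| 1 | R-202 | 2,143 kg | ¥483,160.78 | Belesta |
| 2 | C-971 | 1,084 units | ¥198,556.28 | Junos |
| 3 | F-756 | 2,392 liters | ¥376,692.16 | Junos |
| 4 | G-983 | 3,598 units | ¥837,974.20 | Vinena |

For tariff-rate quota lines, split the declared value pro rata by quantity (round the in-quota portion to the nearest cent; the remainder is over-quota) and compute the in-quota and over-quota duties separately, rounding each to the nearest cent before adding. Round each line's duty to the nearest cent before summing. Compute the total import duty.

¥264,263.83

Line 1 (R-202, Belesta, 2,143 kg, ¥483,160.78):
Base rate for R-202 is 33.5%.
Duty = ¥483,160.78 × 33.5% = ¥161,858.86.
Line 2 (C-971, Junos, 1,084 units, ¥198,556.28):
Code C-971 is under a tariff-rate quota (threshold 490 units). In-quota: 490 units at 8.5%; over-quota: 594 units at 14%.
Pro-rata value split: in-quota = ¥198,556.28 × 490/1,084 = ¥89,753.30; over-quota = ¥198,556.28 − ¥89,753.30 = ¥108,802.98.
In-quota duty = ¥89,753.30 × 8.5% = ¥7,629.03. Over-quota duty = ¥108,802.98 × 14% = ¥15,232.42.
Line duty = ¥7,629.03 + ¥15,232.42 = ¥22,861.45.
Line 3 (F-756, Junos, 2,392 liters, ¥376,692.16):
Base rate for F-756 is 22%.
Origin Junos qualifies under the Pelena–Junos agreement and F-756 is covered: preferential rate 15.5% applies instead.
The additional-duty order on F-756 targets Vinena, not Junos; it does not apply.
Duty = ¥376,692.16 × 15.5% = ¥58,387.28.
Line 4 (G-983, Vinena, 3,598 units, ¥837,974.20):
Base rate for G-983 is ¥5.88/unit.
G-983 has an FTA preferential rate, but origin Vinena is not Junos; base rate stands.
Duty = 3,598 × ¥5.88 = ¥21,156.24.
Total = ¥161,858.86 + ¥22,861.45 + ¥58,387.28 + ¥21,156.24 = ¥264,263.83.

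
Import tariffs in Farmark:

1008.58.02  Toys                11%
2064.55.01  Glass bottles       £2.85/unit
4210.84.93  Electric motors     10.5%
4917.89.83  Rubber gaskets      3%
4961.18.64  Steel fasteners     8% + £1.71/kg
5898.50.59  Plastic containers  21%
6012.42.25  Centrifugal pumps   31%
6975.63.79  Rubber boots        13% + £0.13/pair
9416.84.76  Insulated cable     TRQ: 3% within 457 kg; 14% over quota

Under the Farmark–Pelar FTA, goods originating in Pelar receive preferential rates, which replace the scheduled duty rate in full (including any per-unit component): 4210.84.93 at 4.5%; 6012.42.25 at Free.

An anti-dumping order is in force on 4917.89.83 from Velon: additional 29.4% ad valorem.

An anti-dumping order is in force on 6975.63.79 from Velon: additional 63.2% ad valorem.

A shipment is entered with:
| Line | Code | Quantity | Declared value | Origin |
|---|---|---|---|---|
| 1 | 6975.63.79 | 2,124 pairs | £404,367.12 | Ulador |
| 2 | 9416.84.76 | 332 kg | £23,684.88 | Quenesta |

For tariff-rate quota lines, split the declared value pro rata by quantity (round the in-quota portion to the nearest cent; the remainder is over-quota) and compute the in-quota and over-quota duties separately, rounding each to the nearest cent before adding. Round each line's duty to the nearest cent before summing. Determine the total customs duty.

£53,554.40

Line 1 (6975.63.79, Ulador, 2,124 pairs, £404,367.12):
Base rate for 6975.63.79 is 13% + £0.13/pair.
The additional-duty order on 6975.63.79 targets Velon, not Ulador; it does not apply.
Duty = £404,367.12 × 13% + 2,124 × £0.13 = £52,843.85.
Line 2 (9416.84.76, Quenesta, 332 kg, £23,684.88):
Code 9416.84.76 is under a tariff-rate quota (threshold 457 kg). Quantity 332 kg is within the quota, so the in-quota rate 3% applies to the full value.
Duty = £23,684.88 × 3% = £710.55.
Total = £52,843.85 + £710.55 = £53,554.40.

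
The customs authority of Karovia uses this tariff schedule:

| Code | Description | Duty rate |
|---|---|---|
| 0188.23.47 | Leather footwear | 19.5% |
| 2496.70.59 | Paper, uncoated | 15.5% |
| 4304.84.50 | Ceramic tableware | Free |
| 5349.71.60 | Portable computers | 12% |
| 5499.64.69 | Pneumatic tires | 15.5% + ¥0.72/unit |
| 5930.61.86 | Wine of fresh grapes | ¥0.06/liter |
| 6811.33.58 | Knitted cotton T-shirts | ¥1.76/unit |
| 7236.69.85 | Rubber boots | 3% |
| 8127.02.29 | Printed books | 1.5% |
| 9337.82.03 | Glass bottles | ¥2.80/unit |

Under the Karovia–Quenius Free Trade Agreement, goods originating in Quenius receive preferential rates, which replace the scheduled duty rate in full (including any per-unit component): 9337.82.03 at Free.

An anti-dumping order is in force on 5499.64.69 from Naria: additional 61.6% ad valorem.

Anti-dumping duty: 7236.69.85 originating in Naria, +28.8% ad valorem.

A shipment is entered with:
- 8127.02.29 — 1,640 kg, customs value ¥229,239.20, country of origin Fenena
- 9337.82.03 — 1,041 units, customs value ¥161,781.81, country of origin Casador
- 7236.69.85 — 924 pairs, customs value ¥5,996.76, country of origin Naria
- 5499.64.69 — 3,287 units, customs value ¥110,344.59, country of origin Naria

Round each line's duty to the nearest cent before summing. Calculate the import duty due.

¥95,702.68

Line 1 (8127.02.29, Fenena, 1,640 kg, ¥229,239.20):
Base rate for 8127.02.29 is 1.5%.
Duty = ¥229,239.20 × 1.5% = ¥3,438.59.
Line 2 (9337.82.03, Casador, 1,041 units, ¥161,781.81):
Base rate for 9337.82.03 is ¥2.80/unit.
9337.82.03 has an FTA preferential rate, but origin Casador is not Quenius; base rate stands.
Duty = 1,041 × ¥2.80 = ¥2,914.80.
Line 3 (7236.69.85, Naria, 924 pairs, ¥5,996.76):
Base rate for 7236.69.85 is 3%.
Additional duty on 7236.69.85 from Naria: +28.8%. Applied ad valorem rate: 3% + 28.8% = 31.8%.
Duty = ¥5,996.76 × 31.8% = ¥1,906.97.
Line 4 (5499.64.69, Naria, 3,287 units, ¥110,344.59):
Base rate for 5499.64.69 is 15.5% + ¥0.72/unit.
Additional duty on 5499.64.69 from Naria: +61.6%. Applied ad valorem rate: 15.5% + 61.6% = 77.1%.
Duty = ¥110,344.59 × 77.1% + 3,287 × ¥0.72 = ¥87,442.32.
Total = ¥3,438.59 + ¥2,914.80 + ¥1,906.97 + ¥87,442.32 = ¥95,702.68.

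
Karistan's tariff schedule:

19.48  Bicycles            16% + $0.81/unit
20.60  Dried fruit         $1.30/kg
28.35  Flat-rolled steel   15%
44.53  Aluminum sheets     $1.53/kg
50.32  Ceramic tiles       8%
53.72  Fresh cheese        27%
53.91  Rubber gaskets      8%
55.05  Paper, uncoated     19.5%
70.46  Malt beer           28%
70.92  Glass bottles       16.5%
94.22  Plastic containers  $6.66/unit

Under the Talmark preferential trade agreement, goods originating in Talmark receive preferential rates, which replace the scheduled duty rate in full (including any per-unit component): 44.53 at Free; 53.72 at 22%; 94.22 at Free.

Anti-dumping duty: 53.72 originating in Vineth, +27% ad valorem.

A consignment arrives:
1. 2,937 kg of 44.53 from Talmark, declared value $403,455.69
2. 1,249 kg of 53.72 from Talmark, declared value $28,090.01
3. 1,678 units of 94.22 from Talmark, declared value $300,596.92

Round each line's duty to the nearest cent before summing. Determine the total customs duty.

Line 1 (44.53, Talmark, 2,937 kg, $403,455.69):
Base rate for 44.53 is $1.53/kg.
Origin Talmark qualifies under the Karistan–Talmark agreement and 44.53 is covered: preferential rate Free applies instead.
Duty = $403,455.69 × 0% = $0.00.
Line 2 (53.72, Talmark, 1,249 kg, $28,090.01):
Base rate for 53.72 is 27%.
Origin Talmark qualifies under the Karistan–Talmark agreement and 53.72 is covered: preferential rate 22% applies instead.
The additional-duty order on 53.72 targets Vineth, not Talmark; it does not apply.
Duty = $28,090.01 × 22% = $6,179.80.
Line 3 (94.22, Talmark, 1,678 units, $300,596.92):
Base rate for 94.22 is $6.66/unit.
Origin Talmark qualifies under the Karistan–Talmark agreement and 94.22 is covered: preferential rate Free applies instead.
Duty = $300,596.92 × 0% = $0.00.
Total = $0.00 + $6,179.80 + $0.00 = $6,179.80.

$6,179.80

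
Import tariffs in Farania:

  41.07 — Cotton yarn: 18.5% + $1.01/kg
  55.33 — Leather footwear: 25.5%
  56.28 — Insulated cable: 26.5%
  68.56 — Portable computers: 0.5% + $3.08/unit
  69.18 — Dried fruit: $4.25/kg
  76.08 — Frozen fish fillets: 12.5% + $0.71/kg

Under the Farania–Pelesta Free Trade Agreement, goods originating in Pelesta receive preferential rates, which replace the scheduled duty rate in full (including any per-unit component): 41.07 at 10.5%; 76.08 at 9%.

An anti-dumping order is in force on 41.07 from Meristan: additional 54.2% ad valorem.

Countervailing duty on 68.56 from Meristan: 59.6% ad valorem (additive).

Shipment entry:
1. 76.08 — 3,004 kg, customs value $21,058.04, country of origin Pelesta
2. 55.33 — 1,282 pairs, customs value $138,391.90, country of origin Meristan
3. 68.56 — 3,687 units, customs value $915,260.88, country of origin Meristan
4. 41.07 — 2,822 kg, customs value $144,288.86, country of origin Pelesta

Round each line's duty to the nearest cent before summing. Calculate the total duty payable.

Line 1 (76.08, Pelesta, 3,004 kg, $21,058.04):
Base rate for 76.08 is 12.5% + $0.71/kg.
Origin Pelesta qualifies under the Farania–Pelesta agreement and 76.08 is covered: preferential rate 9% applies instead.
Duty = $21,058.04 × 9% = $1,895.22.
Line 2 (55.33, Meristan, 1,282 pairs, $138,391.90):
Base rate for 55.33 is 25.5%.
Duty = $138,391.90 × 25.5% = $35,289.93.
Line 3 (68.56, Meristan, 3,687 units, $915,260.88):
Base rate for 68.56 is 0.5% + $3.08/unit.
Additional duty on 68.56 from Meristan: +59.6%. Applied ad valorem rate: 0.5% + 59.6% = 60.1%.
Duty = $915,260.88 × 60.1% + 3,687 × $3.08 = $561,427.75.
Line 4 (41.07, Pelesta, 2,822 kg, $144,288.86):
Base rate for 41.07 is 18.5% + $1.01/kg.
Origin Pelesta qualifies under the Farania–Pelesta agreement and 41.07 is covered: preferential rate 10.5% applies instead.
The additional-duty order on 41.07 targets Meristan, not Pelesta; it does not apply.
Duty = $144,288.86 × 10.5% = $15,150.33.
Total = $1,895.22 + $35,289.93 + $561,427.75 + $15,150.33 = $613,763.23.

$613,763.23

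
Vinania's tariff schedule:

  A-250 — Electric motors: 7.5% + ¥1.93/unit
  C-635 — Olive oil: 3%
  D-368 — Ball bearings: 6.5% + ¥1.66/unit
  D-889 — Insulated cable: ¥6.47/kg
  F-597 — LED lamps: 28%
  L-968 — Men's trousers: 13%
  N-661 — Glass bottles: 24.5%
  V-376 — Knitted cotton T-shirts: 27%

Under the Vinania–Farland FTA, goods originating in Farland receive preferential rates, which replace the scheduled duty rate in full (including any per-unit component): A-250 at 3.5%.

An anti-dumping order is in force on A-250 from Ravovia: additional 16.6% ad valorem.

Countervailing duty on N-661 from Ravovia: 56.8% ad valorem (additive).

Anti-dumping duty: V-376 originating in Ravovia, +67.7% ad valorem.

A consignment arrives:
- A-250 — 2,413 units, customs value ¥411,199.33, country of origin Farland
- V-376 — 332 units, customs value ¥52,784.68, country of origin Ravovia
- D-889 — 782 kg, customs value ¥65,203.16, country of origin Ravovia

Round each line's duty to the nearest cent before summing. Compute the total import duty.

Line 1 (A-250, Farland, 2,413 units, ¥411,199.33):
Base rate for A-250 is 7.5% + ¥1.93/unit.
Origin Farland qualifies under the Vinania–Farland agreement and A-250 is covered: preferential rate 3.5% applies instead.
The additional-duty order on A-250 targets Ravovia, not Farland; it does not apply.
Duty = ¥411,199.33 × 3.5% = ¥14,391.98.
Line 2 (V-376, Ravovia, 332 units, ¥52,784.68):
Base rate for V-376 is 27%.
Additional duty on V-376 from Ravovia: +67.7%. Applied ad valorem rate: 27% + 67.7% = 94.7%.
Duty = ¥52,784.68 × 94.7% = ¥49,987.09.
Line 3 (D-889, Ravovia, 782 kg, ¥65,203.16):
Base rate for D-889 is ¥6.47/kg.
Duty = 782 × ¥6.47 = ¥5,059.54.
Total = ¥14,391.98 + ¥49,987.09 + ¥5,059.54 = ¥69,438.61.

¥69,438.61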